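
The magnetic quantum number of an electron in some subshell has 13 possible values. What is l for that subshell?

l = 6

ml ranges over 2l+1 integers, so 2l+1 = 13 ⇒ l = 6.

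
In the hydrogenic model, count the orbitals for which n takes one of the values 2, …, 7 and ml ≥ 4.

Work shell by shell — for each n, count the (l, ml) pairs that satisfy ml ≥ 4:
n=5 → 1; n=6 → 3; n=7 → 6.
Total orbitals: 1 + 3 + 6 = 10.

10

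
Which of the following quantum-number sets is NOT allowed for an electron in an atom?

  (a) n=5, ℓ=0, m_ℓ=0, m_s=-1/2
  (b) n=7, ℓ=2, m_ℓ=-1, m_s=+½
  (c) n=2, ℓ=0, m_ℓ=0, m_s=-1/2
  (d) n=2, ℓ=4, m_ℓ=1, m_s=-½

(d)

(d) has ℓ = 4 ≥ n = 2, violating 0 ≤ ℓ ≤ n−1.
The remaining sets (a), (b), (c) satisfy all four rules.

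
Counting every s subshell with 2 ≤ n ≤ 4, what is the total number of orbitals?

An s subshell (l = 0) exists for every n ≥ 1, so shells n = 2, 3, 4 each contribute one — 3 subshells.
Since each s subshell has 2·0+1 = 1 orbital, the total is 3 × 1 = 3.

3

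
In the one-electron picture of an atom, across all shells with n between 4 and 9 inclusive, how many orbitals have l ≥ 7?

47

For each n in the range, tally the orbitals obeying l ≥ 7:
n=8 → 15; n=9 → 32.
Total orbitals: 15 + 32 = 47.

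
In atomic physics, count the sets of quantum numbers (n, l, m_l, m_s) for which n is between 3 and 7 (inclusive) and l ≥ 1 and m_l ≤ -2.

Count contributing orbitals for each principal shell:
n=3 → 1; n=4 → 3; n=5 → 6; n=6 → 10; n=7 → 15.
Orbitals: 1 + 3 + 6 + 10 + 15 = 35. Including both spin states (m_s = ±1/2) gives 2 × 35 = 70 states.

70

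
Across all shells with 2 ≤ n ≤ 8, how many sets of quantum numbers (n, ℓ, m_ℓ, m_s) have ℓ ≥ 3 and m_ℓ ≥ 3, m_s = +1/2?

Go shell by shell, enumerating (ℓ, m_ℓ) with ℓ ≥ 3 and m_ℓ ≥ 3:
n=4 → 1; n=5 → 3; n=6 → 6; n=7 → 10; n=8 → 15.
Orbitals: 1 + 3 + 6 + 10 + 15 = 35. With m_s fixed to +1/2 there is one state per orbital, so 35 states.

35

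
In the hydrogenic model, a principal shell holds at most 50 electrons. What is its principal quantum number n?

n = 5

2n² = 50 ⇒ n² = 25 ⇒ n = 5.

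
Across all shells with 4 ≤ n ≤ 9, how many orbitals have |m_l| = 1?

Per-shell orbital counts meeting the constraint:
n=4 → 6; n=5 → 8; n=6 → 10; n=7 → 12; n=8 → 14; n=9 → 16.
Total orbitals: 6 + 8 + 10 + 12 + 14 + 16 = 66.

66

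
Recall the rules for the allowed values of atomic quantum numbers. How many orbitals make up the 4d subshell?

A subshell has 2ℓ+1 orbitals; with ℓ = 2, that's 5.

5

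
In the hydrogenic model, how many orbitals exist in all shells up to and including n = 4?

Total orbitals = 1² + 2² + 3² + 4² = 30.

30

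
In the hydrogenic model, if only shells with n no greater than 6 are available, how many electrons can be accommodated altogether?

182

Total orbitals = 1² + 2² + 3² + 4² + 5² + 6² = 91. Doubling for spin gives 182 electrons.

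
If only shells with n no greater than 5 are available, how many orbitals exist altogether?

55

Total orbitals = 1² + 2² + 3² + 4² + 5² = 55.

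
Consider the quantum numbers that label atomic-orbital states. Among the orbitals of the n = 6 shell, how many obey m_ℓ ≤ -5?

The (ℓ, m_ℓ) pairs meeting m_ℓ ≤ -5 give: ℓ=5 → 1.
Total orbitals: 1.

1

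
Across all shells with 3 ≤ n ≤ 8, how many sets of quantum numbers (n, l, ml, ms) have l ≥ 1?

Go shell by shell, enumerating (l, ml) with l ≥ 1:
n=3 → 8; n=4 → 15; n=5 → 24; n=6 → 35; n=7 → 48; n=8 → 63.
Orbitals: 8 + 15 + 24 + 35 + 48 + 63 = 193. Including both spin states (ms = ±1/2) gives 2 × 193 = 386 states.

386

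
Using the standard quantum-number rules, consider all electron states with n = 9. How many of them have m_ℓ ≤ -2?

The n = 9 shell has ℓ = 0 through 8; check each.
Orbitals with m_ℓ ≤ -2, by ℓ: ℓ=2 → 1; ℓ=3 → 2; ℓ=4 → 3; ℓ=5 → 4; ℓ=6 → 5; ℓ=7 → 6; ℓ=8 → 7.
Orbitals: 1 + 2 + 3 + 4 + 5 + 6 + 7 = 28. Each orbital carries two spin states, so 28 × 2 = 56 states.

56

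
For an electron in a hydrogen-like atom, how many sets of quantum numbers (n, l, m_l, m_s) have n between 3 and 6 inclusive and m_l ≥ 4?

8

Treat each shell separately and count matching orbitals:
n=5 → 1; n=6 → 3.
Orbitals: 1 + 3 = 4. Including both spin states (m_s = ±1/2) gives 2 × 4 = 8 states.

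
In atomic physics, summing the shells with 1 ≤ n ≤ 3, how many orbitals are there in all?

Shell n has n² orbitals: 1²=1 + 2²=4 + 3²=9 = 14 orbitals.

14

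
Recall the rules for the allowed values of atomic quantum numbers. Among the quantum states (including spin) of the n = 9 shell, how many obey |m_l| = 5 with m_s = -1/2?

With n = 9 the allowed l are 0, 1, …, 8.
Orbitals with |m_l| = 5, by l: l=5 → 2; l=6 → 2; l=7 → 2; l=8 → 2.
Orbitals: 2 + 2 + 2 + 2 = 8. With m_s fixed to a single value there is one state per orbital, giving 8 states.

8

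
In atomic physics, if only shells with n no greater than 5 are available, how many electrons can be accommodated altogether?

110

Total orbitals = 1² + 2² + 3² + 4² + 5² = 55. Doubling for spin gives 110 electrons.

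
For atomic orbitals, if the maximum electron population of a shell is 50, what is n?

2n² = 50 ⇒ n² = 25 ⇒ n = 5.

n = 5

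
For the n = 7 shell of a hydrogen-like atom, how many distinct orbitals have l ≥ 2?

45

For n = 7, l ranges over 0 … 6.
The (l, m_l) pairs meeting l ≥ 2 give: l=2 → 5; l=3 → 7; l=4 → 9; l=5 → 11; l=6 → 13.
Total orbitals: 5 + 7 + 9 + 11 + 13 = 45.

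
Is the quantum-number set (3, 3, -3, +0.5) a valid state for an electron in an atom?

The orbital quantum number must satisfy 0 ≤ l ≤ n−1. With n = 3 the allowed l values are 0, 1, 2, so l = 3 is out of range.

No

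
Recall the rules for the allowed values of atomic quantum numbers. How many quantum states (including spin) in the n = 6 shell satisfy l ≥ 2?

64

With n = 6 the allowed l are 0, 1, …, 5.
The (l, m_l) pairs meeting l ≥ 2 give: l=2 → 5; l=3 → 7; l=4 → 9; l=5 → 11.
Orbitals: 5 + 7 + 9 + 11 = 32. Each orbital carries two spin states, so 32 × 2 = 64 states.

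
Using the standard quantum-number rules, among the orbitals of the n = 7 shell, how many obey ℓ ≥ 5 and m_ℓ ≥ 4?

Contributions: ℓ=5 → 2; ℓ=6 → 3.
Total orbitals: 2 + 3 = 5.

5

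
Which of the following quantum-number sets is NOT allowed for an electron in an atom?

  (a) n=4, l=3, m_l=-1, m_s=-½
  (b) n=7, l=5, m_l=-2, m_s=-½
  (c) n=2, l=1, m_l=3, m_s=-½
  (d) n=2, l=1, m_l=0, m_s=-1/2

(c)

(c) has |m_l| = 3 > l = 1, violating −l ≤ m_l ≤ l.
The remaining sets (a), (b), (d) satisfy all four rules.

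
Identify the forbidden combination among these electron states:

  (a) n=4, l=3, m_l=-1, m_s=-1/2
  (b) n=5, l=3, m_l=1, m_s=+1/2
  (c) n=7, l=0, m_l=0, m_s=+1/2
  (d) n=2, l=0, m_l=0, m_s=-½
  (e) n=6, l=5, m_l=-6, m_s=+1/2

(e) has |m_l| = 6 > l = 5, violating −l ≤ m_l ≤ l.
The remaining sets (a), (b), (c), (d) satisfy all four rules.

(e)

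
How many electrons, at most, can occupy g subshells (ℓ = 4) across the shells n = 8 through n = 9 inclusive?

36

A g subshell (ℓ = 4) exists for every n ≥ 5, so shells n = 8, 9 each contribute one — 2 subshells.
Since each g subshell holds 2(2·4+1) = 18 electrons, the total is 2 × 18 = 36.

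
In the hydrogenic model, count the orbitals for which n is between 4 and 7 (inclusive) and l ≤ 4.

91

Treat each shell separately and count matching orbitals:
n=4 → 16; n=5 → 25; n=6 → 25; n=7 → 25.
Total orbitals: 16 + 25 + 25 + 25 = 91.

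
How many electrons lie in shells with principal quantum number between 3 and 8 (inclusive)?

398

Shell n has n² orbitals: 3²=9 + 4²=16 + 5²=25 + 6²=36 + 7²=49 + 8²=64 = 199 orbitals.
Two spin states per orbital: 2 × 199 = 398 electrons.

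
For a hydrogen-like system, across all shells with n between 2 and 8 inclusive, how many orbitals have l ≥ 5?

74

Count contributing orbitals for each principal shell:
n=6 → 11; n=7 → 24; n=8 → 39.
Total orbitals: 11 + 24 + 39 = 74.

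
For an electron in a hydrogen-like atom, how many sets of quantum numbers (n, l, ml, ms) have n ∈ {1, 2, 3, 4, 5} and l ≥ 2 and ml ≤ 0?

Treat each shell separately and count matching orbitals:
n=3 → 3; n=4 → 7; n=5 → 12.
Orbitals: 3 + 7 + 12 = 22. Including both spin states (ms = ±1/2) gives 2 × 22 = 44 states.

44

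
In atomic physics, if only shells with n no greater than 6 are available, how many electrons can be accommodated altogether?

182

Total orbitals = 1² + 2² + 3² + 4² + 5² + 6² = 91. Doubling for spin gives 182 electrons.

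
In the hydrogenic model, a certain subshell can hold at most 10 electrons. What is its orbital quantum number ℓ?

2(2ℓ+1) = 10 ⇒ 2ℓ+1 = 5 ⇒ ℓ = 2.

ℓ = 2 (d)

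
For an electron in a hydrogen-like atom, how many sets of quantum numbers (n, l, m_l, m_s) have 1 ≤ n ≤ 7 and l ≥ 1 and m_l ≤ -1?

Per-shell orbital counts meeting the constraint:
n=2 → 1; n=3 → 3; n=4 → 6; n=5 → 10; n=6 → 15; n=7 → 21.
Orbitals: 1 + 3 + 6 + 10 + 15 + 21 = 56. Including both spin states (m_s = ±1/2) gives 2 × 56 = 112 states.

112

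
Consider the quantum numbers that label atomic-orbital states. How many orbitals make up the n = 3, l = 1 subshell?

3

A subshell has 2l+1 orbitals; with l = 1, that's 3.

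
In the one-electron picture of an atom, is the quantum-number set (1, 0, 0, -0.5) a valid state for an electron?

n = 1 is a positive integer. ℓ = 0 satisfies 0 ≤ ℓ ≤ n−1 = 0. m_ℓ = 0 lies in the range −ℓ … +ℓ (here 0). m_s = -1/2 is one of ±1/2.
All four constraints are satisfied.

Valid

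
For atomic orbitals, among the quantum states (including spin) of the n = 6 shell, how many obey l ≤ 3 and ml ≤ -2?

6

With n = 6 the allowed l are 0, 1, …, 5.
The (l, ml) pairs meeting l ≤ 3 and ml ≤ -2 give: l=2 → 1; l=3 → 2.
Orbitals: 1 + 2 = 3. Each orbital carries two spin states, so 3 × 2 = 6 states.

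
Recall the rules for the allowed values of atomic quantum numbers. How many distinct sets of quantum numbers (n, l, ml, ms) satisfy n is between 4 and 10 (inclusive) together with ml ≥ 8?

Treat each shell separately and count matching orbitals:
n=9 → 1; n=10 → 3.
Orbitals: 1 + 3 = 4. Including both spin states (ms = ±1/2) gives 2 × 4 = 8 states.

8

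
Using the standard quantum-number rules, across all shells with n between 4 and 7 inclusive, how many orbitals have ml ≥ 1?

52

Treat each shell separately and count matching orbitals:
n=4 → 6; n=5 → 10; n=6 → 15; n=7 → 21.
Total orbitals: 6 + 10 + 15 + 21 = 52.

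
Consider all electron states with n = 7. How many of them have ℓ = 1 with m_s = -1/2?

For n = 7, ℓ ranges over 0 … 6.
Per ℓ-value: ℓ=1 → 3.
Orbitals: 3. With m_s fixed to a single value there is one state per orbital, giving 3 states.

3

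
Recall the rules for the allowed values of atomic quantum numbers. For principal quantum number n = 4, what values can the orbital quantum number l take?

0, 1, 2, 3

l is an integer with 0 ≤ l ≤ n−1, so for n = 4: l = 0, 1, 2, 3.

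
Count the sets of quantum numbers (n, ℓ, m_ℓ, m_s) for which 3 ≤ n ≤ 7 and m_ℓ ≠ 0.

Count contributing orbitals for each principal shell:
n=3 → 6; n=4 → 12; n=5 → 20; n=6 → 30; n=7 → 42.
Orbitals: 6 + 12 + 20 + 30 + 42 = 110. Including both spin states (m_s = ±1/2) gives 2 × 110 = 220 states.

220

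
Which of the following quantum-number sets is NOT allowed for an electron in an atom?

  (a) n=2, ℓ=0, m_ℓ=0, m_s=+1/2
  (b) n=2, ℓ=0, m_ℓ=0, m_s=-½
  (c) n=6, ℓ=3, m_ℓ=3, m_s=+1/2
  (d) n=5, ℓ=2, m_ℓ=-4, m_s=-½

(d) has |m_ℓ| = 4 > ℓ = 2, violating −ℓ ≤ m_ℓ ≤ ℓ.
The remaining sets (a), (b), (c) satisfy all four rules.

(d)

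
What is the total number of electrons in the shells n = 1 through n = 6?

Shell n has n² orbitals: 1²=1 + 2²=4 + 3²=9 + 4²=16 + 5²=25 + 6²=36 = 91 orbitals.
Two spin states per orbital: 2 × 91 = 182 electrons.

182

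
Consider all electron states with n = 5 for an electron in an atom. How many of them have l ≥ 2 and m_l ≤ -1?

Orbitals with l ≥ 2 and m_l ≤ -1, by l: l=2 → 2; l=3 → 3; l=4 → 4.
Orbitals: 2 + 3 + 4 = 9. Each orbital carries two spin states, so 9 × 2 = 18 states.

18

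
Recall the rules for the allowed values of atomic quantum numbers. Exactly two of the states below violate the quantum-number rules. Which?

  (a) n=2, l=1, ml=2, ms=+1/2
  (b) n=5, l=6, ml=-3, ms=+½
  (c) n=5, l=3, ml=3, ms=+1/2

(a) has |ml| = 2 > l = 1, violating −l ≤ ml ≤ l.
(b) has l = 6 ≥ n = 5, violating 0 ≤ l ≤ n−1.
The remaining set (c) satisfies all four rules.

(a) and (b)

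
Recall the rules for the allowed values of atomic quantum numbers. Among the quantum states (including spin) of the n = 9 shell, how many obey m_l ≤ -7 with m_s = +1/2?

3

The n = 9 shell has l = 0 through 8; check each.
Orbitals with m_l ≤ -7, by l: l=7 → 1; l=8 → 2.
Orbitals: 1 + 2 = 3. With m_s fixed to a single value there is one state per orbital, giving 3 states.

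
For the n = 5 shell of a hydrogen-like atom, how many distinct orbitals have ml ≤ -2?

With n = 5 the allowed l are 0, 1, …, 4.
Per l-value: l=2 → 1; l=3 → 2; l=4 → 3.
Total orbitals: 1 + 2 + 3 = 6.

6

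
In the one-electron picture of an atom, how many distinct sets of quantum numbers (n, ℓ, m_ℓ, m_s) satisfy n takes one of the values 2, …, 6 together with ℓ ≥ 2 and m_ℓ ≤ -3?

20

For each n in the range, tally the orbitals obeying ℓ ≥ 2 and m_ℓ ≤ -3:
n=4 → 1; n=5 → 3; n=6 → 6.
Orbitals: 1 + 3 + 6 = 10. Including both spin states (m_s = ±1/2) gives 2 × 10 = 20 states.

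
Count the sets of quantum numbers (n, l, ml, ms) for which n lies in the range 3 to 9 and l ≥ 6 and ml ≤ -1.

Work shell by shell — for each n, count the (l, ml) pairs that satisfy l ≥ 6 and ml ≤ -1:
n=7 → 6; n=8 → 13; n=9 → 21.
Orbitals: 6 + 13 + 21 = 40. Including both spin states (ms = ±1/2) gives 2 × 40 = 80 states.

80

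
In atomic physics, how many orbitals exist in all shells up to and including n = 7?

Total orbitals = 1² + 2² + 3² + 4² + 5² + 6² + 7² = 140.

140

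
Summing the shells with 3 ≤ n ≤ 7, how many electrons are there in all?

Shell n has n² orbitals: 3²=9 + 4²=16 + 5²=25 + 6²=36 + 7²=49 = 135 orbitals.
Two spin states per orbital: 2 × 135 = 270 electrons.

270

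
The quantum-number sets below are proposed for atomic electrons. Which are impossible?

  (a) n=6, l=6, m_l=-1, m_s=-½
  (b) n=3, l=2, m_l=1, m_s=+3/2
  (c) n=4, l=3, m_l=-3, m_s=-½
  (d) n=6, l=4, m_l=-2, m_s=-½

(a) has l = 6 ≥ n = 6, violating 0 ≤ l ≤ n−1.
(b) has m_s = +3/2, but an electron's spin must be ±1/2.
The remaining sets (c), (d) satisfy all four rules.

(a) and (b)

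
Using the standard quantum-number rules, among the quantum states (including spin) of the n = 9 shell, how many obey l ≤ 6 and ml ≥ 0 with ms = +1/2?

For n = 9, l ranges over 0 … 8.
Per l-value: l=0 → 1; l=1 → 2; l=2 → 3; l=3 → 4; l=4 → 5; l=5 → 6; l=6 → 7.
Orbitals: 1 + 2 + 3 + 4 + 5 + 6 + 7 = 28. With ms fixed to a single value there is one state per orbital, giving 28 states.

28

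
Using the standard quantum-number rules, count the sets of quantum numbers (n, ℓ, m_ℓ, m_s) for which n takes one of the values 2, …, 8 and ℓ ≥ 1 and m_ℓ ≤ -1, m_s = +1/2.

Per-shell orbital counts meeting the constraint:
n=2 → 1; n=3 → 3; n=4 → 6; n=5 → 10; n=6 → 15; n=7 → 21; n=8 → 28.
Orbitals: 1 + 3 + 6 + 10 + 15 + 21 + 28 = 84. With m_s fixed to +1/2 there is one state per orbital, so 84 states.

84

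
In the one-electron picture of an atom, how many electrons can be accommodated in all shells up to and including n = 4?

Total orbitals = 1² + 2² + 3² + 4² = 30. Doubling for spin gives 60 electrons.

60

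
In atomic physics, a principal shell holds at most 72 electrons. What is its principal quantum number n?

n = 6

2n² = 72 ⇒ n² = 36 ⇒ n = 6.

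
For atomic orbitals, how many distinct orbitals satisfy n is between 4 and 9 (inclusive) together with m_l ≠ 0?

Count contributing orbitals for each principal shell:
n=4 → 12; n=5 → 20; n=6 → 30; n=7 → 42; n=8 → 56; n=9 → 72.
Total orbitals: 12 + 20 + 30 + 42 + 56 + 72 = 232.

232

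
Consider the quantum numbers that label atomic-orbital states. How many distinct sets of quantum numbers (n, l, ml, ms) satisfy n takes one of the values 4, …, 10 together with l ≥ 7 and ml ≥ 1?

92

For each n in the range, tally the orbitals obeying l ≥ 7 and ml ≥ 1:
n=8 → 7; n=9 → 15; n=10 → 24.
Orbitals: 7 + 15 + 24 = 46. Including both spin states (ms = ±1/2) gives 2 × 46 = 92 states.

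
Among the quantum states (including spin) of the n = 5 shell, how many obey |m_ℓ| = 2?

12

Go through ℓ = 0, …, 4 (the values permitted for n = 5).
Orbitals with |m_ℓ| = 2, by ℓ: ℓ=2 → 2; ℓ=3 → 2; ℓ=4 → 2.
Orbitals: 2 + 2 + 2 = 6. Each orbital carries two spin states, so 6 × 2 = 12 states.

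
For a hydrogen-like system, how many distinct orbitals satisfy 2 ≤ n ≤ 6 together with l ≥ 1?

85

Treat each shell separately and count matching orbitals:
n=2 → 3; n=3 → 8; n=4 → 15; n=5 → 24; n=6 → 35.
Total orbitals: 3 + 8 + 15 + 24 + 35 = 85.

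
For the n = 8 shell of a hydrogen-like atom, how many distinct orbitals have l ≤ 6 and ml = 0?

With n = 8 the allowed l are 0, 1, …, 7.
Contributions: l=0 → 1; l=1 → 1; l=2 → 1; l=3 → 1; l=4 → 1; l=5 → 1; l=6 → 1.
Total orbitals: 1 + 1 + 1 + 1 + 1 + 1 + 1 = 7.

7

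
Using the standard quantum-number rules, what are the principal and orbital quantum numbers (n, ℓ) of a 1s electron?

The leading integer gives n = 1; the letter 's' means ℓ = 0.

n = 1, ℓ = 0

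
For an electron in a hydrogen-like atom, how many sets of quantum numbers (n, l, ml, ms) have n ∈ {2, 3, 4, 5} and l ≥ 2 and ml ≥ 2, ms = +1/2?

10

Go shell by shell, enumerating (l, ml) with l ≥ 2 and ml ≥ 2:
n=3 → 1; n=4 → 3; n=5 → 6.
Orbitals: 1 + 3 + 6 = 10. With ms fixed to +1/2 there is one state per orbital, so 10 states.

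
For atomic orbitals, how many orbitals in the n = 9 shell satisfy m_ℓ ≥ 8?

1

With n = 9 the allowed ℓ are 0, 1, …, 8.
Contributions: ℓ=8 → 1.
Total orbitals: 1.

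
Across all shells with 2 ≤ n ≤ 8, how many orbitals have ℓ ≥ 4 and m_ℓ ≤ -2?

40

Go shell by shell, enumerating (ℓ, m_ℓ) with ℓ ≥ 4 and m_ℓ ≤ -2:
n=5 → 3; n=6 → 7; n=7 → 12; n=8 → 18.
Total orbitals: 3 + 7 + 12 + 18 = 40.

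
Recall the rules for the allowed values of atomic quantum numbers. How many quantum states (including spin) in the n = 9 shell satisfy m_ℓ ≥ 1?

72

For n = 9, ℓ ranges over 0 … 8.
Contributions: ℓ=1 → 1; ℓ=2 → 2; ℓ=3 → 3; ℓ=4 → 4; ℓ=5 → 5; ℓ=6 → 6; ℓ=7 → 7; ℓ=8 → 8.
Orbitals: 1 + 2 + 3 + 4 + 5 + 6 + 7 + 8 = 36. Each orbital carries two spin states, so 36 × 2 = 72 states.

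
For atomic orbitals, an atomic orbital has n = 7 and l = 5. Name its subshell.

l = 5 corresponds to the letter 'h', so the subshell is 7h.

7h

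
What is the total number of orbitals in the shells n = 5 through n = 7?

110

Shell n has n² orbitals: 5²=25 + 6²=36 + 7²=49 = 110 orbitals.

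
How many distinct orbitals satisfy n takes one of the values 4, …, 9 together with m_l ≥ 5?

20

Count contributing orbitals for each principal shell:
n=6 → 1; n=7 → 3; n=8 → 6; n=9 → 10.
Total orbitals: 1 + 3 + 6 + 10 = 20.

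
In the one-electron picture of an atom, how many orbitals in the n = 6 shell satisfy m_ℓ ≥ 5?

1

Contributions: ℓ=5 → 1.
Total orbitals: 1.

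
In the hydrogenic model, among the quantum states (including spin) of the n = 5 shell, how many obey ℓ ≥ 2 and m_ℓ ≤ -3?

6

Per ℓ-value: ℓ=3 → 1; ℓ=4 → 2.
Orbitals: 1 + 2 = 3. Each orbital carries two spin states, so 3 × 2 = 6 states.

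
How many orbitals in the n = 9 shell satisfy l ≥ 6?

45

Go through l = 0, …, 8 (the values permitted for n = 9).
Orbitals with l ≥ 6, by l: l=6 → 13; l=7 → 15; l=8 → 17.
Total orbitals: 13 + 15 + 17 = 45.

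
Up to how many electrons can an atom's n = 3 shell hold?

18

A shell holds 2n² electrons: 2 × 3² = 2 × 9 = 18.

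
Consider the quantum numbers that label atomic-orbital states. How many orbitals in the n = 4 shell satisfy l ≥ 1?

For n = 4, l ranges over 0 … 3.
Contributions: l=1 → 3; l=2 → 5; l=3 → 7.
Total orbitals: 3 + 5 + 7 = 15.

15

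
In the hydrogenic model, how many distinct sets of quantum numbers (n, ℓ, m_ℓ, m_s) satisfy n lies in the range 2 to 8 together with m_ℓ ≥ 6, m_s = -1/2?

4

Go shell by shell, enumerating (ℓ, m_ℓ) with m_ℓ ≥ 6:
n=7 → 1; n=8 → 3.
Orbitals: 1 + 3 = 4. With m_s fixed to -1/2 there is one state per orbital, so 4 states.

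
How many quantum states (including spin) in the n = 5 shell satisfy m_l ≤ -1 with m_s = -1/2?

10

Contributions: l=1 → 1; l=2 → 2; l=3 → 3; l=4 → 4.
Orbitals: 1 + 2 + 3 + 4 = 10. With m_s fixed to a single value there is one state per orbital, giving 10 states.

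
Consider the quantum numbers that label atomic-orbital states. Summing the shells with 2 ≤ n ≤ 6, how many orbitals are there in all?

Shell n has n² orbitals: 2²=4 + 3²=9 + 4²=16 + 5²=25 + 6²=36 = 90 orbitals.

90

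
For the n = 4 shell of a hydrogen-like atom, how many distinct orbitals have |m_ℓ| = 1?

6

Go through ℓ = 0, …, 3 (the values permitted for n = 4).
The (ℓ, m_ℓ) pairs meeting |m_ℓ| = 1 give: ℓ=1 → 2; ℓ=2 → 2; ℓ=3 → 2.
Total orbitals: 2 + 2 + 2 = 6.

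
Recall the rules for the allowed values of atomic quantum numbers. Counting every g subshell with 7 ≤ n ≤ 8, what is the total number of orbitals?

18

A g subshell (l = 4) exists for every n ≥ 5, so shells n = 7, 8 each contribute one — 2 subshells.
Since each g subshell has 2·4+1 = 9 orbitals, the total is 2 × 9 = 18.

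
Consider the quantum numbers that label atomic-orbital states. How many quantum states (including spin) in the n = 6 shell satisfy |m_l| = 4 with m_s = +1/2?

Per l-value: l=4 → 2; l=5 → 2.
Orbitals: 2 + 2 = 4. With m_s fixed to a single value there is one state per orbital, giving 4 states.

4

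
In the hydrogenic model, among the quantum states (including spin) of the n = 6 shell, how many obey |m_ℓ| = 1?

The n = 6 shell has ℓ = 0 through 5; check each.
The (ℓ, m_ℓ) pairs meeting |m_ℓ| = 1 give: ℓ=1 → 2; ℓ=2 → 2; ℓ=3 → 2; ℓ=4 → 2; ℓ=5 → 2.
Orbitals: 2 + 2 + 2 + 2 + 2 = 10. Each orbital carries two spin states, so 10 × 2 = 20 states.

20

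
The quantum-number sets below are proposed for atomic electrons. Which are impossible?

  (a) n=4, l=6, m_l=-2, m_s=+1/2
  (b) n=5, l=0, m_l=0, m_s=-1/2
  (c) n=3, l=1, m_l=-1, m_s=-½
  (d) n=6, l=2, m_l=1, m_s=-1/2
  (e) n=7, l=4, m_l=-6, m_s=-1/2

(a) has l = 6 ≥ n = 4, violating 0 ≤ l ≤ n−1.
(e) has |m_l| = 6 > l = 4, violating −l ≤ m_l ≤ l.
The remaining sets (b), (c), (d) satisfy all four rules.

(a) and (e)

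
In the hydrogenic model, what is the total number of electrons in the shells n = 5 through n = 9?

510

Shell n has n² orbitals: 5²=25 + 6²=36 + 7²=49 + 8²=64 + 9²=81 = 255 orbitals.
Two spin states per orbital: 2 × 255 = 510 electrons.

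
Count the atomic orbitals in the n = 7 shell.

The n = 7 shell contains n² = 7² = 49 orbitals.

49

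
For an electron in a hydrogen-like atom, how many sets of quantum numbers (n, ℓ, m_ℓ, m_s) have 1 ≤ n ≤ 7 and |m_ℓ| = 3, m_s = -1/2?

Count contributing orbitals for each principal shell:
n=4 → 2; n=5 → 4; n=6 → 6; n=7 → 8.
Orbitals: 2 + 4 + 6 + 8 = 20. With m_s fixed to -1/2 there is one state per orbital, so 20 states.

20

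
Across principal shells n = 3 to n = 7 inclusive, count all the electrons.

270

Shell n has n² orbitals: 3²=9 + 4²=16 + 5²=25 + 6²=36 + 7²=49 = 135 orbitals.
Two spin states per orbital: 2 × 135 = 270 electrons.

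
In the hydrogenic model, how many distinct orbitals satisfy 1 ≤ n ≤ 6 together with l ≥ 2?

Work shell by shell — for each n, count the (l, ml) pairs that satisfy l ≥ 2:
n=3 → 5; n=4 → 12; n=5 → 21; n=6 → 32.
Total orbitals: 5 + 12 + 21 + 32 = 70.

70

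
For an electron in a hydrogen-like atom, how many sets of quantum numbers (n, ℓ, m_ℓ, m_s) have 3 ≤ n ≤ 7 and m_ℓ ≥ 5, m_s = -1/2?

4

Go shell by shell, enumerating (ℓ, m_ℓ) with m_ℓ ≥ 5:
n=6 → 1; n=7 → 3.
Orbitals: 1 + 3 = 4. With m_s fixed to -1/2 there is one state per orbital, so 4 states.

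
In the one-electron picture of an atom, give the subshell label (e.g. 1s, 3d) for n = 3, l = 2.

l = 2 corresponds to the letter 'd', so the subshell is 3d.

3d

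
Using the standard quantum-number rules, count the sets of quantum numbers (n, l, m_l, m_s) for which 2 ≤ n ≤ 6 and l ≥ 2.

140

Treat each shell separately and count matching orbitals:
n=3 → 5; n=4 → 12; n=5 → 21; n=6 → 32.
Orbitals: 5 + 12 + 21 + 32 = 70. Including both spin states (m_s = ±1/2) gives 2 × 70 = 140 states.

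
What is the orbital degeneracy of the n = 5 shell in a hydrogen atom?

The n = 5 shell contains n² = 5² = 25 orbitals.

25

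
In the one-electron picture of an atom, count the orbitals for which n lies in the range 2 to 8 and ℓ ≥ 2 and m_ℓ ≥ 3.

Per-shell orbital counts meeting the constraint:
n=4 → 1; n=5 → 3; n=6 → 6; n=7 → 10; n=8 → 15.
Total orbitals: 1 + 3 + 6 + 10 + 15 = 35.

35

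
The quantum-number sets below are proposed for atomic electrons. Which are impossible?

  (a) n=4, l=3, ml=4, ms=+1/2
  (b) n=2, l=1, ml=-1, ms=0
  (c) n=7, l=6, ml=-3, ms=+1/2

(a) has |ml| = 4 > l = 3, violating −l ≤ ml ≤ l.
(b) has ms = 0, but an electron's spin must be ±1/2.
The remaining set (c) satisfies all four rules.

(a) and (b)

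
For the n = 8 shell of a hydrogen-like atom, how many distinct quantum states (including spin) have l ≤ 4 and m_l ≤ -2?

12

The n = 8 shell has l = 0 through 7; check each.
The (l, m_l) pairs meeting l ≤ 4 and m_l ≤ -2 give: l=2 → 1; l=3 → 2; l=4 → 3.
Orbitals: 1 + 2 + 3 = 6. Each orbital carries two spin states, so 6 × 2 = 12 states.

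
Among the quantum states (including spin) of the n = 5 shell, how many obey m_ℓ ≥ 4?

2

For n = 5, ℓ ranges over 0 … 4.
The (ℓ, m_ℓ) pairs meeting m_ℓ ≥ 4 give: ℓ=4 → 1.
Orbitals: 1. Each orbital carries two spin states, so 1 × 2 = 2 states.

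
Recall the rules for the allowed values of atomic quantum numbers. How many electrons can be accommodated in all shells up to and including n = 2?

10

Total orbitals = 1² + 2² = 5. Doubling for spin gives 10 electrons.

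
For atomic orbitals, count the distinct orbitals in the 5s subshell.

1

A subshell has 2l+1 orbitals; with l = 0, that's 1.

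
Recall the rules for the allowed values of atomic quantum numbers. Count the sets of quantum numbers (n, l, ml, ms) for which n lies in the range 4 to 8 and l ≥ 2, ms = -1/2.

Per-shell orbital counts meeting the constraint:
n=4 → 12; n=5 → 21; n=6 → 32; n=7 → 45; n=8 → 60.
Orbitals: 12 + 21 + 32 + 45 + 60 = 170. With ms fixed to -1/2 there is one state per orbital, so 170 states.

170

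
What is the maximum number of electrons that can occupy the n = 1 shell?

A shell holds 2n² electrons: 2 × 1² = 2 × 1 = 2.

2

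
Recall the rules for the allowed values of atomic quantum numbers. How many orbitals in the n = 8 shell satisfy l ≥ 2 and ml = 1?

6

For n = 8, l ranges over 0 … 7.
Per l-value: l=2 → 1; l=3 → 1; l=4 → 1; l=5 → 1; l=6 → 1; l=7 → 1.
Total orbitals: 1 + 1 + 1 + 1 + 1 + 1 = 6.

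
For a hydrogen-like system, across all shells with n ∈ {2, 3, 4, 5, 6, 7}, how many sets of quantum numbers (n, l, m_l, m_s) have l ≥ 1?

For each n in the range, tally the orbitals obeying l ≥ 1:
n=2 → 3; n=3 → 8; n=4 → 15; n=5 → 24; n=6 → 35; n=7 → 48.
Orbitals: 3 + 8 + 15 + 24 + 35 + 48 = 133. Including both spin states (m_s = ±1/2) gives 2 × 133 = 266 states.

266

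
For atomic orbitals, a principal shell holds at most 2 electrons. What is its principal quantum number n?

n = 1

2n² = 2 ⇒ n² = 1 ⇒ n = 1.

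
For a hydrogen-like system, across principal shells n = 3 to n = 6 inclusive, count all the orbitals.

Shell n has n² orbitals: 3²=9 + 4²=16 + 5²=25 + 6²=36 = 86 orbitals.

86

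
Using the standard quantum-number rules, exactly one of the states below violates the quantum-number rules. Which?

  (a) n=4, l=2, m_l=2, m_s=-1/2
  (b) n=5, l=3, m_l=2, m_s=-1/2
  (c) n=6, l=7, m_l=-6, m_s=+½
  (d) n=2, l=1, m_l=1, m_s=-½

(c)

(c) has l = 7 ≥ n = 6, violating 0 ≤ l ≤ n−1.
The remaining sets (a), (b), (d) satisfy all four rules.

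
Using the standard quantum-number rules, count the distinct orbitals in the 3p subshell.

3

A subshell has 2l+1 orbitals; with l = 1, that's 3.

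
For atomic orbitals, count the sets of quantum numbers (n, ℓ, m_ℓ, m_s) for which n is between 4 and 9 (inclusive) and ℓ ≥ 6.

Work shell by shell — for each n, count the (ℓ, m_ℓ) pairs that satisfy ℓ ≥ 6:
n=7 → 13; n=8 → 28; n=9 → 45.
Orbitals: 13 + 28 + 45 = 86. Including both spin states (m_s = ±1/2) gives 2 × 86 = 172 states.

172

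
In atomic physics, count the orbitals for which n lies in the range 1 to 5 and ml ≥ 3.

Go shell by shell, enumerating (l, ml) with ml ≥ 3:
n=4 → 1; n=5 → 3.
Total orbitals: 1 + 3 = 4.

4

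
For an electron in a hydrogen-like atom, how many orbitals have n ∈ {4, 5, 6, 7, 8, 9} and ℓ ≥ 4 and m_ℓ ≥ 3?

50

Work shell by shell — for each n, count the (ℓ, m_ℓ) pairs that satisfy ℓ ≥ 4 and m_ℓ ≥ 3:
n=5 → 2; n=6 → 5; n=7 → 9; n=8 → 14; n=9 → 20.
Total orbitals: 2 + 5 + 9 + 14 + 20 = 50.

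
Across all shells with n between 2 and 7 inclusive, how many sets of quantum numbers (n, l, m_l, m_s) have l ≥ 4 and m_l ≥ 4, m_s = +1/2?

Count contributing orbitals for each principal shell:
n=5 → 1; n=6 → 3; n=7 → 6.
Orbitals: 1 + 3 + 6 = 10. With m_s fixed to +1/2 there is one state per orbital, so 10 states.

10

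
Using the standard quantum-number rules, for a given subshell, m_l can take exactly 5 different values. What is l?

l = 2

m_l ranges over 2l+1 integers, so 2l+1 = 5 ⇒ l = 2.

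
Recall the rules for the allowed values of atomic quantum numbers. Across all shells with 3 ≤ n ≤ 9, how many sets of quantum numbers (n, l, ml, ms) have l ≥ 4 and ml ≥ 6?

Treat each shell separately and count matching orbitals:
n=7 → 1; n=8 → 3; n=9 → 6.
Orbitals: 1 + 3 + 6 = 10. Including both spin states (ms = ±1/2) gives 2 × 10 = 20 states.

20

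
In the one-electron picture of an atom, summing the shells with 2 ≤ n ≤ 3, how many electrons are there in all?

Shell n has n² orbitals: 2²=4 + 3²=9 = 13 orbitals.
Two spin states per orbital: 2 × 13 = 26 electrons.

26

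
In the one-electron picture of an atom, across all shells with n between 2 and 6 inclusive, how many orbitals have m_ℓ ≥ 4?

4

Go shell by shell, enumerating (ℓ, m_ℓ) with m_ℓ ≥ 4:
n=5 → 1; n=6 → 3.
Total orbitals: 1 + 3 = 4.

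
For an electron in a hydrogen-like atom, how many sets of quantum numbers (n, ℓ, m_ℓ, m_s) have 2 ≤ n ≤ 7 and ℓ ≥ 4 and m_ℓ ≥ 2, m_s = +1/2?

22

Count contributing orbitals for each principal shell:
n=5 → 3; n=6 → 7; n=7 → 12.
Orbitals: 3 + 7 + 12 = 22. With m_s fixed to +1/2 there is one state per orbital, so 22 states.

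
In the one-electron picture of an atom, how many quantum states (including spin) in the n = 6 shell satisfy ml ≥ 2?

20

Go through l = 0, …, 5 (the values permitted for n = 6).
Per l-value: l=2 → 1; l=3 → 2; l=4 → 3; l=5 → 4.
Orbitals: 1 + 2 + 3 + 4 = 10. Each orbital carries two spin states, so 10 × 2 = 20 states.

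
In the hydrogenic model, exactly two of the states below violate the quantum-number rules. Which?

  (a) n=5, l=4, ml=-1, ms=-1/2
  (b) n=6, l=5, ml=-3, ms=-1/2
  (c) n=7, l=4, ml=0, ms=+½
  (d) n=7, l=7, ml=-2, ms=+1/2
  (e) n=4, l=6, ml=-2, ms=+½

(d) and (e)

(d) has l = 7 ≥ n = 7, violating 0 ≤ l ≤ n−1.
(e) has l = 6 ≥ n = 4, violating 0 ≤ l ≤ n−1.
The remaining sets (a), (b), (c) satisfy all four rules.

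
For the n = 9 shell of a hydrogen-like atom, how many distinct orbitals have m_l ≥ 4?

Per l-value: l=4 → 1; l=5 → 2; l=6 → 3; l=7 → 4; l=8 → 5.
Total orbitals: 1 + 2 + 3 + 4 + 5 = 15.

15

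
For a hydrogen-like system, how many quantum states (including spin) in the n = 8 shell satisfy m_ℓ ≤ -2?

The n = 8 shell has ℓ = 0 through 7; check each.
Per ℓ-value: ℓ=2 → 1; ℓ=3 → 2; ℓ=4 → 3; ℓ=5 → 4; ℓ=6 → 5; ℓ=7 → 6.
Orbitals: 1 + 2 + 3 + 4 + 5 + 6 = 21. Each orbital carries two spin states, so 21 × 2 = 42 states.

42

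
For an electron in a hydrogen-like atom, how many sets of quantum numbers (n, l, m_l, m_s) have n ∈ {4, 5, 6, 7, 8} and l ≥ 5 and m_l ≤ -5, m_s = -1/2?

10

Go shell by shell, enumerating (l, m_l) with l ≥ 5 and m_l ≤ -5:
n=6 → 1; n=7 → 3; n=8 → 6.
Orbitals: 1 + 3 + 6 = 10. With m_s fixed to -1/2 there is one state per orbital, so 10 states.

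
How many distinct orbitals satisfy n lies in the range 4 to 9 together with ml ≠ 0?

For each n in the range, tally the orbitals obeying ml ≠ 0:
n=4 → 12; n=5 → 20; n=6 → 30; n=7 → 42; n=8 → 56; n=9 → 72.
Total orbitals: 12 + 20 + 30 + 42 + 56 + 72 = 232.

232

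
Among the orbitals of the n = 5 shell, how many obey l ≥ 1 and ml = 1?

The (l, ml) pairs meeting l ≥ 1 and ml = 1 give: l=1 → 1; l=2 → 1; l=3 → 1; l=4 → 1.
Total orbitals: 1 + 1 + 1 + 1 = 4.

4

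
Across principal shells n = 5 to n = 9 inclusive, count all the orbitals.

Shell n has n² orbitals: 5²=25 + 6²=36 + 7²=49 + 8²=64 + 9²=81 = 255 orbitals.

255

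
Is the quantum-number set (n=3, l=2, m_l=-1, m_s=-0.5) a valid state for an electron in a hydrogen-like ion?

n = 3 is a positive integer. l = 2 satisfies 0 ≤ l ≤ n−1 = 2. m_l = -1 lies in the range −l … +l (here −2 … 2). m_s = -1/2 is one of ±1/2.
All four constraints are satisfied.

Allowed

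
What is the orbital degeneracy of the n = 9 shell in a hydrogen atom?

81

The n = 9 shell contains n² = 9² = 81 orbitals.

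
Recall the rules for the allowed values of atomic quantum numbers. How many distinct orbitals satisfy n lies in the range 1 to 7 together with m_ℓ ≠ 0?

Work shell by shell — for each n, count the (ℓ, m_ℓ) pairs that satisfy m_ℓ ≠ 0:
n=2 → 2; n=3 → 6; n=4 → 12; n=5 → 20; n=6 → 30; n=7 → 42.
Total orbitals: 2 + 6 + 12 + 20 + 30 + 42 = 112.

112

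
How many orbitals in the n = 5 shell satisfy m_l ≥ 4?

1

For n = 5, l ranges over 0 … 4.
The (l, m_l) pairs meeting m_l ≥ 4 give: l=4 → 1.
Total orbitals: 1.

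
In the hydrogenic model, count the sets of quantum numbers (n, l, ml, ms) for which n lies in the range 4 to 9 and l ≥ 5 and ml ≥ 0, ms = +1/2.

70

Count contributing orbitals for each principal shell:
n=6 → 6; n=7 → 13; n=8 → 21; n=9 → 30.
Orbitals: 6 + 13 + 21 + 30 = 70. With ms fixed to +1/2 there is one state per orbital, so 70 states.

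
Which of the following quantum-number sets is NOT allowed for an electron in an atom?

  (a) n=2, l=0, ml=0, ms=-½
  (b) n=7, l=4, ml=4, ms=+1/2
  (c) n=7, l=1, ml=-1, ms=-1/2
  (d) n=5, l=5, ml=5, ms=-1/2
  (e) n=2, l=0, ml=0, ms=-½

(d)

(d) has l = 5 ≥ n = 5, violating 0 ≤ l ≤ n−1.
The remaining sets (a), (b), (c), (e) satisfy all four rules.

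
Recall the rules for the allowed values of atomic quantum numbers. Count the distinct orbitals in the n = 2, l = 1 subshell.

A subshell has 2l+1 orbitals; with l = 1, that's 3.

3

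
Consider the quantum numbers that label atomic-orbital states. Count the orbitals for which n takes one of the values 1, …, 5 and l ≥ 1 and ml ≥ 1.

20

Work shell by shell — for each n, count the (l, ml) pairs that satisfy l ≥ 1 and ml ≥ 1:
n=2 → 1; n=3 → 3; n=4 → 6; n=5 → 10.
Total orbitals: 1 + 3 + 6 + 10 = 20.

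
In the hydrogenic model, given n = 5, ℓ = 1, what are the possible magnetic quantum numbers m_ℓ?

-1, 0, 1

m_ℓ takes every integer from −ℓ to +ℓ. With ℓ = 1 that gives the 3 values -1, 0, 1.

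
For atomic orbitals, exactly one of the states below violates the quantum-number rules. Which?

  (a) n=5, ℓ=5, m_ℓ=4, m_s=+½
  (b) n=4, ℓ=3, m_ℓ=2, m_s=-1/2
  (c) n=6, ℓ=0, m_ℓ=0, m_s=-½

(a)

(a) has ℓ = 5 ≥ n = 5, violating 0 ≤ ℓ ≤ n−1.
The remaining sets (b), (c) satisfy all four rules.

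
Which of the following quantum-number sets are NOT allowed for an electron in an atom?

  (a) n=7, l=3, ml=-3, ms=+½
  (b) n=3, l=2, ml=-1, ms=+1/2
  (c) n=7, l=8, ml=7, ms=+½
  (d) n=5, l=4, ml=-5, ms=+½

(c) has l = 8 ≥ n = 7, violating 0 ≤ l ≤ n−1.
(d) has |ml| = 5 > l = 4, violating −l ≤ ml ≤ l.
The remaining sets (a), (b) satisfy all four rules.

(c) and (d)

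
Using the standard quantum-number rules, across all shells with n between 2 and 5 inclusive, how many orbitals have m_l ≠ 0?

40

Work shell by shell — for each n, count the (l, m_l) pairs that satisfy m_l ≠ 0:
n=2 → 2; n=3 → 6; n=4 → 12; n=5 → 20.
Total orbitals: 2 + 6 + 12 + 20 = 40.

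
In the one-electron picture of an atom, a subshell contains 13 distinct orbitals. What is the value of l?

l = 6 (i)

2l+1 = 13 gives l = 6.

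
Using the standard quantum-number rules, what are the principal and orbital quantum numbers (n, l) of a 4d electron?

n = 4, l = 2

The leading integer gives n = 4; the letter 'd' means l = 2.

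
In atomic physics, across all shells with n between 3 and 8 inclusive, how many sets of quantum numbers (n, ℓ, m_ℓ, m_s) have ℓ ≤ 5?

316

For each n in the range, tally the orbitals obeying ℓ ≤ 5:
n=3 → 9; n=4 → 16; n=5 → 25; n=6 → 36; n=7 → 36; n=8 → 36.
Orbitals: 9 + 16 + 25 + 36 + 36 + 36 = 158. Including both spin states (m_s = ±1/2) gives 2 × 158 = 316 states.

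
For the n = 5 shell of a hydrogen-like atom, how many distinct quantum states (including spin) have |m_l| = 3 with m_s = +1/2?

Go through l = 0, …, 4 (the values permitted for n = 5).
Per l-value: l=3 → 2; l=4 → 2.
Orbitals: 2 + 2 = 4. With m_s fixed to a single value there is one state per orbital, giving 4 states.

4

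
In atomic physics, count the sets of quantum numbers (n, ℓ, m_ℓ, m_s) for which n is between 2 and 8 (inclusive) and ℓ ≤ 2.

116

Count contributing orbitals for each principal shell:
n=2 → 4; n=3 → 9; n=4 → 9; n=5 → 9; n=6 → 9; n=7 → 9; n=8 → 9.
Orbitals: 4 + 9 + 9 + 9 + 9 + 9 + 9 = 58. Including both spin states (m_s = ±1/2) gives 2 × 58 = 116 states.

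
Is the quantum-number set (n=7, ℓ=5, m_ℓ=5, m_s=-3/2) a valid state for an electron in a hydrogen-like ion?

The spin quantum number for an electron can only be m_s = +1/2 or −1/2; m_s = -3/2 is not one of those.

No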